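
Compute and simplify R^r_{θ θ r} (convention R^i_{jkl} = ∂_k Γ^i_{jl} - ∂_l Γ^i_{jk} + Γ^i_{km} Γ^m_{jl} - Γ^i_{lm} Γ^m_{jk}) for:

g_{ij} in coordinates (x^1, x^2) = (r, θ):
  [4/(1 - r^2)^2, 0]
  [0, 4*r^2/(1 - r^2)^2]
Non-zero Christoffel symbols (Γ^k_{ij} = Γ^k_{ji}):
Γ^r_{r r} = 2*r/(1 - r^2)
Γ^r_{θ θ} = (r^3 + r)/(r^2 - 1)
Γ^θ_{r θ} = (-r^2 - 1)/(r^3 - r)
R^r_{θ θ r} = ∂_θ Γ^r_{θ r} - ∂_r Γ^r_{θ θ} + Γ^r_{θ m} Γ^m_{θ r} - Γ^r_{r m} Γ^m_{θ θ}
  = (0) - ((r^4 - 4*r^2 - 1)/(r^2 - 1)^2) + (-(r^2 + 1)^2/(r^2 - 1)^2) - (-2*r^2*(r^2 + 1)/(r^2 - 1)^2) = 4*r^2/(r^2 - 1)^2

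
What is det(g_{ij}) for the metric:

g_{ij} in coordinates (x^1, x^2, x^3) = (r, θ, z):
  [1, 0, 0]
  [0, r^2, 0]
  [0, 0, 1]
Diagonal metric: det(g) = g_{11}·g_{22}·g_{33}
= (1)·(r^2)·(1)
det(g) = r^2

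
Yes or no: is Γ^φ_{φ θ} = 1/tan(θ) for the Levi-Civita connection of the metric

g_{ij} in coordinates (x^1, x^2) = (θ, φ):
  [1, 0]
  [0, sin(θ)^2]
Γ^φ_{φ θ} = (1/2) g^{φφ} (∂_φ g_{φθ} + ∂_θ g_{φφ} - ∂_φ g_{φθ}) = (1/2)(1/sin(θ)^2)((0) + (sin(2*θ)) - (0)) = 1/tan(θ)
This equals the proposed value 1/tan(θ).
Yes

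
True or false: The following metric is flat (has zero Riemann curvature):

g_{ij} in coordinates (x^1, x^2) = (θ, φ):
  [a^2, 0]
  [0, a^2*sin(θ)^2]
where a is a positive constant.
Non-zero Christoffel symbols:
Γ^θ_{φ φ} = -sin(2*θ)/2
Γ^φ_{θ φ} = 1/tan(θ)
Ricci tensor: R_{θθ} = 1, R_{θφ} = 0, R_{φφ} = sin(θ)^2
The Ricci tensor is non-zero, so the Riemann tensor is non-zero: not flat.
False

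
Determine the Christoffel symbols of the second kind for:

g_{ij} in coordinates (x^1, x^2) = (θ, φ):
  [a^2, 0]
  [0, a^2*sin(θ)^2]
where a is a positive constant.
Using Γ^k_{ij} = (1/2) g^{km} (∂_i g_{mj} + ∂_j g_{mi} - ∂_m g_{ij}); the metric is diagonal, so only the m = k term contributes.
Non-zero symbols (using the symmetry Γ^k_{ij} = Γ^k_{ji}):
Γ^θ_{φ φ} = (1/2) g^{θθ} (∂_φ g_{θφ} + ∂_φ g_{θφ} - ∂_θ g_{φφ}) = (1/2)(1/a^2)((0) + (0) - (a^2*sin(2*θ))) = -sin(2*θ)/2
Γ^φ_{θ φ} = (1/2) g^{φφ} (∂_θ g_{φφ} + ∂_φ g_{φθ} - ∂_φ g_{θφ}) = (1/2)(1/(a^2*sin(θ)^2))((a^2*sin(2*θ)) + (0) - (0)) = 1/tan(θ)
All other Christoffel symbols are zero.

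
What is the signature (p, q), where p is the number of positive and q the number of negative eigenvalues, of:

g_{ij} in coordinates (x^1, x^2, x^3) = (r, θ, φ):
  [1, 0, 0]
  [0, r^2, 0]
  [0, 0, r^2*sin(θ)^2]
The metric is diagonal, so its eigenvalues are the diagonal entries: 1, r^2, r^2*sin(θ)^2 (at a generic point, where coordinate-dependent entries are positive).
3 positive, 0 negative.
(3, 0) - Riemannian (positive definite)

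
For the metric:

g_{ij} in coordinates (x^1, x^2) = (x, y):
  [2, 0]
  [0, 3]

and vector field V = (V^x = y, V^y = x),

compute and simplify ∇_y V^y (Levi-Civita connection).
All Christoffel symbols are zero.
∇_y V^y = ∂_y V^y + Γ^y_{y j} V^j
  = (0) + (0)(y) + (0)(x)
  = 0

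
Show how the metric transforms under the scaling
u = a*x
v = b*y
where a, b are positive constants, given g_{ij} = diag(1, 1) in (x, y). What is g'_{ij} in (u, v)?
Invert the transformation: x = u/a, y = v/b
g'_{ij} = (∂x^k/∂x'^i)(∂x^l/∂x'^j) g_{kl}; with g_{kl} = δ_{kl} this is Σ_k (∂x^k/∂x'^i)(∂x^k/∂x'^j).
Jacobian: ∂x/∂u = 1/a, ∂x/∂v = 0, ∂y/∂u = 0, ∂y/∂v = 1/b
g'_{uu} = (1/a)(1/a) + (0)(0) = 1/a^2
g'_{uv} = (1/a)(0) + (0)(1/b) = 0
g'_{vv} = (0)(0) + (1/b)(1/b) = 1/b^2
g'_{ij} = diag(1/a^2, 1/b^2)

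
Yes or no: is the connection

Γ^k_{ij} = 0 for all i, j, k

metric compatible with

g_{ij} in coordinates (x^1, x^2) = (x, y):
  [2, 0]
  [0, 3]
Using ∇_k g_{ij} = ∂_k g_{ij} - Γ^m_{ki} g_{mj} - Γ^m_{kj} g_{im}:
e.g. ∇_y g_{yy} = (0) - (0) - (0) = 0
Every component ∇_k g_{ij} vanishes: the connection is metric compatible.
Yes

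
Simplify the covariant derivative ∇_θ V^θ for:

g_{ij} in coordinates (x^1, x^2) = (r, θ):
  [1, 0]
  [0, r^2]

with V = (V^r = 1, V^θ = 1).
Non-zero Christoffel symbols:
Γ^r_{θ θ} = -r
Γ^θ_{r θ} = 1/r
∇_θ V^θ = ∂_θ V^θ + Γ^θ_{θ j} V^j
  = (0) + (1/r)(1) + (0)(1)
  = 1/r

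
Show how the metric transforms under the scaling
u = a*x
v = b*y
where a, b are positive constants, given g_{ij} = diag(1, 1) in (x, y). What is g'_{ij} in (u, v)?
Invert the transformation: x = u/a, y = v/b
g'_{ij} = (∂x^k/∂x'^i)(∂x^l/∂x'^j) g_{kl}; with g_{kl} = δ_{kl} this is Σ_k (∂x^k/∂x'^i)(∂x^k/∂x'^j).
Jacobian: ∂x/∂u = 1/a, ∂x/∂v = 0, ∂y/∂u = 0, ∂y/∂v = 1/b
g'_{uu} = (1/a)(1/a) + (0)(0) = 1/a^2
g'_{uv} = (1/a)(0) + (0)(1/b) = 0
g'_{vv} = (0)(0) + (1/b)(1/b) = 1/b^2
g'_{ij} = diag(1/a^2, 1/b^2)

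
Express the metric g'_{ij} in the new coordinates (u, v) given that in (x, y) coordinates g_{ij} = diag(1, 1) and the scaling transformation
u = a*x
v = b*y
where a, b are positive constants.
Invert the transformation: x = u/a, y = v/b
g'_{ij} = (∂x^k/∂x'^i)(∂x^l/∂x'^j) g_{kl}; with g_{kl} = δ_{kl} this is Σ_k (∂x^k/∂x'^i)(∂x^k/∂x'^j).
Jacobian: ∂x/∂u = 1/a, ∂x/∂v = 0, ∂y/∂u = 0, ∂y/∂v = 1/b
g'_{uu} = (1/a)(1/a) + (0)(0) = 1/a^2
g'_{uv} = (1/a)(0) + (0)(1/b) = 0
g'_{vv} = (0)(0) + (1/b)(1/b) = 1/b^2
g'_{ij} = diag(1/a^2, 1/b^2)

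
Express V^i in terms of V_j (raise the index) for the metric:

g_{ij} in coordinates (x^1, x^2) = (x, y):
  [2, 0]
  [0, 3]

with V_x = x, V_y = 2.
Inverse metric (diagonal): g^{xx} = 1/2, g^{yy} = 1/3
V^i = g^{ij} V_j:
V^x = (1/2)(x) + (0)(2) = x/2
V^y = (0)(x) + (1/3)(2) = 2/3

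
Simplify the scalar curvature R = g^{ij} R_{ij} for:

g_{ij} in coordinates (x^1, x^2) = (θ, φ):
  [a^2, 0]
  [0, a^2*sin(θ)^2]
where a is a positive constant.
Non-zero Christoffel symbols (Γ^k_{ij} = Γ^k_{ji}):
Γ^θ_{φ φ} = -sin(2*θ)/2
Γ^φ_{θ φ} = 1/tan(θ)
Ricci tensor (R_{ij} = R^k_{ikj}): R_{θθ} = 1, R_{θφ} = 0, R_{φφ} = sin(θ)^2
Inverse metric: g^{θθ} = 1/a^2, g^{φφ} = 1/(a^2*sin(θ)^2)
R = g^{ij} R_{ij} = (1/a^2)(1) + (1/(a^2*sin(θ)^2))(sin(θ)^2) = 2/a^2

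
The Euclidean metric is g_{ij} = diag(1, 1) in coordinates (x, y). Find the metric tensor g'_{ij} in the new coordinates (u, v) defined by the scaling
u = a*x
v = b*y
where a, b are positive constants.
Invert the transformation: x = u/a, y = v/b
g'_{ij} = (∂x^k/∂x'^i)(∂x^l/∂x'^j) g_{kl}; with g_{kl} = δ_{kl} this is Σ_k (∂x^k/∂x'^i)(∂x^k/∂x'^j).
Jacobian: ∂x/∂u = 1/a, ∂x/∂v = 0, ∂y/∂u = 0, ∂y/∂v = 1/b
g'_{uu} = (1/a)(1/a) + (0)(0) = 1/a^2
g'_{uv} = (1/a)(0) + (0)(1/b) = 0
g'_{vv} = (0)(0) + (1/b)(1/b) = 1/b^2
g'_{ij} = diag(1/a^2, 1/b^2)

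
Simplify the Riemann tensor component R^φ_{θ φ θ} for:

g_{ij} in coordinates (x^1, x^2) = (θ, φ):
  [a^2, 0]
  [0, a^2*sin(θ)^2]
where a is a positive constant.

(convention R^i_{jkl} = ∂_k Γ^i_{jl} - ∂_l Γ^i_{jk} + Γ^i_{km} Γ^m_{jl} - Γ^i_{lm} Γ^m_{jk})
Non-zero Christoffel symbols (Γ^k_{ij} = Γ^k_{ji}):
Γ^θ_{φ φ} = -sin(2*θ)/2
Γ^φ_{θ φ} = 1/tan(θ)
R^φ_{θ φ θ} = ∂_φ Γ^φ_{θ θ} - ∂_θ Γ^φ_{θ φ} + Γ^φ_{φ m} Γ^m_{θ θ} - Γ^φ_{θ m} Γ^m_{θ φ}
  = (0) - (-1/sin(θ)^2) + (0) - (1/tan(θ)^2) = 1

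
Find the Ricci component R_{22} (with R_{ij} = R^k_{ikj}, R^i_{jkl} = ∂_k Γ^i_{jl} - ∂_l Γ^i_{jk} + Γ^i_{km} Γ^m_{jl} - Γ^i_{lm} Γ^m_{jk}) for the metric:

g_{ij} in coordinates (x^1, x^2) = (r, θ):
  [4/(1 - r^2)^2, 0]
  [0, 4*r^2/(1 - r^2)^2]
Non-zero Christoffel symbols (Γ^k_{ij} = Γ^k_{ji}):
Γ^r_{r r} = 2*r/(1 - r^2)
Γ^r_{θ θ} = (r^3 + r)/(r^2 - 1)
Γ^θ_{r θ} = (-r^2 - 1)/(r^3 - r)
R^r_{θ r θ} = ∂_r Γ^r_{θ θ} - ∂_θ Γ^r_{θ r} + Γ^r_{r m} Γ^m_{θ θ} - Γ^r_{θ m} Γ^m_{θ r}
  = ((r^4 - 4*r^2 - 1)/(r^2 - 1)^2) - (0) + (-2*r^2*(r^2 + 1)/(r^2 - 1)^2) - (-(r^2 + 1)^2/(r^2 - 1)^2) = -4*r^2/(r^2 - 1)^2
R^θ_{θ θ θ} = 0 (a repeated index in an antisymmetric pair)
R_{θθ} = R^r_{θ r θ} + R^θ_{θ θ θ} = (-4*r^2/(r^2 - 1)^2) + (0) = -4*r^2/(r^2 - 1)^2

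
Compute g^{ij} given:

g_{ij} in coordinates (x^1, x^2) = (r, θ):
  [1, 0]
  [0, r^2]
The metric is diagonal, so g^{ij} is diagonal with entries 1/g_{ii}: diag(1, 1/(r^2)).
g^{ij}:
  [1, 0]
  [0, 1/r^2]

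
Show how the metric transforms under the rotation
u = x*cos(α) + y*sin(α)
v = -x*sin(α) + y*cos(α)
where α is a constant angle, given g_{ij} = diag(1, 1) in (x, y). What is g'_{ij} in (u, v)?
Invert the transformation: x = u*cos(α) - v*sin(α), y = u*sin(α) + v*cos(α)
g'_{ij} = (∂x^k/∂x'^i)(∂x^l/∂x'^j) g_{kl}; with g_{kl} = δ_{kl} this is Σ_k (∂x^k/∂x'^i)(∂x^k/∂x'^j).
Jacobian: ∂x/∂u = cos(α), ∂x/∂v = -sin(α), ∂y/∂u = sin(α), ∂y/∂v = cos(α)
g'_{uu} = (cos(α))(cos(α)) + (sin(α))(sin(α)) = 1
g'_{uv} = (cos(α))(-sin(α)) + (sin(α))(cos(α)) = 0
g'_{vv} = (-sin(α))(-sin(α)) + (cos(α))(cos(α)) = 1
g'_{ij} = diag(1, 1)
The Euclidean metric is invariant under rotations.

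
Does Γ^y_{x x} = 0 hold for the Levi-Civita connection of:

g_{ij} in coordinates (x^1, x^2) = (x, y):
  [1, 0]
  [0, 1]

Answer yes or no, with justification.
Γ^y_{x x} = (1/2) g^{yy} (∂_x g_{yx} + ∂_x g_{yx} - ∂_y g_{xx}) = (1/2)(1)((0) + (0) - (0)) = 0
This equals the proposed value 0.
Yes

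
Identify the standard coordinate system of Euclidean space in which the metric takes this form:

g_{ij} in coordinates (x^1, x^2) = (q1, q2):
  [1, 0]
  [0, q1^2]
The line element ds^2 = dq1^2 + q1^2 dq2^2 is dr^2 + r^2 dθ^2 with q1 = r, q2 = θ.
polar coordinates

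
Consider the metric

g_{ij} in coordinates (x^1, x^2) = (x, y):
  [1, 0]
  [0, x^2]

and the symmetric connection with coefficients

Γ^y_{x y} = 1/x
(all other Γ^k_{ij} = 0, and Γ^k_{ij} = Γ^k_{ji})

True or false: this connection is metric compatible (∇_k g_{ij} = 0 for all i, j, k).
Using ∇_k g_{ij} = ∂_k g_{ij} - Γ^m_{ki} g_{mj} - Γ^m_{kj} g_{im}:
∇_y g_{xy} = (0) - (x) - (0) = -x ≠ 0
So the connection is not metric compatible (it is not the Levi-Civita connection).
False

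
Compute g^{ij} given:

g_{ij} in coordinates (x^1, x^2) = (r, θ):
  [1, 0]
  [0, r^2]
The metric is diagonal, so g^{ij} is diagonal with entries 1/g_{ii}: diag(1, 1/(r^2)).
g^{ij}:
  [1, 0]
  [0, 1/r^2]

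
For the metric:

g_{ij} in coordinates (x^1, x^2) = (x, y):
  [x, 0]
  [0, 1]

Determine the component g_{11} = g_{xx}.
With x^1 = x, x^2 = y, g_{11} = g_{xx} is the row-1, column-1 entry of the matrix.
g_{11} = x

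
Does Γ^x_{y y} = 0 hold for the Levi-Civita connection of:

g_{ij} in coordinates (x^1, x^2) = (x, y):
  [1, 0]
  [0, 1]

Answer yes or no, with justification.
Γ^x_{y y} = (1/2) g^{xx} (∂_y g_{xy} + ∂_y g_{xy} - ∂_x g_{yy}) = (1/2)(1)((0) + (0) - (0)) = 0
This equals the proposed value 0.
Yes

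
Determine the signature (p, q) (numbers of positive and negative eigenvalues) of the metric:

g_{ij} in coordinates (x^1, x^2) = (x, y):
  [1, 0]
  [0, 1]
The metric is diagonal, so its eigenvalues are the diagonal entries: 1, 1 (at a generic point, where coordinate-dependent entries are positive).
2 positive, 0 negative.
(2, 0) - Riemannian (positive definite)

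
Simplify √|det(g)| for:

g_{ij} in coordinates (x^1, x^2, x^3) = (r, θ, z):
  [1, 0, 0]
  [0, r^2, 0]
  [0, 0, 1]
det(g) = r^2
√|det(g)| = r
Volume element: dV = r dr dθ dz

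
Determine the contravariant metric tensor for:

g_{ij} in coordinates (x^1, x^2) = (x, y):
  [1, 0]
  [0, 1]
The metric is diagonal, so g^{ij} is diagonal with entries 1/g_{ii}: diag(1, 1).
g^{ij}:
  [1, 0]
  [0, 1]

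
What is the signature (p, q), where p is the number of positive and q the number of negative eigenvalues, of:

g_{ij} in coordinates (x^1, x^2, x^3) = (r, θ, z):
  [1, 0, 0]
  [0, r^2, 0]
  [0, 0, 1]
The metric is diagonal, so its eigenvalues are the diagonal entries: 1, r^2, 1 (at a generic point, where coordinate-dependent entries are positive).
3 positive, 0 negative.
(3, 0) - Riemannian (positive definite)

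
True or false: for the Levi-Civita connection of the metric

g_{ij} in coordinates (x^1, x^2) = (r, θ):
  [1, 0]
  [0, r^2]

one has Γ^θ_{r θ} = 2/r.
Γ^θ_{r θ} = (1/2) g^{θθ} (∂_r g_{θθ} + ∂_θ g_{θr} - ∂_θ g_{rθ}) = (1/2)(1/r^2)((2*r) + (0) - (0)) = 1/r
This differs from the proposed value 2/r.
False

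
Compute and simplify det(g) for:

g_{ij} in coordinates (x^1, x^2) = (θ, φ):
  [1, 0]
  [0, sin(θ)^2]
For a 2×2 metric: det(g) = g_{11}·g_{22} - g_{12}·g_{21}
= (1)·(sin(θ)^2) - (0)·(0)
= sin(θ)^2 - 0
det(g) = sin(θ)^2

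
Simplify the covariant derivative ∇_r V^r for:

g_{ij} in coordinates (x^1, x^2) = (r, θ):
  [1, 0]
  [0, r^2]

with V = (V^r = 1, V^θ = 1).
Non-zero Christoffel symbols:
Γ^r_{θ θ} = -r
Γ^θ_{r θ} = 1/r
∇_r V^r = ∂_r V^r + Γ^r_{r j} V^j
  = (0) + (0)(1) + (0)(1)
  = 0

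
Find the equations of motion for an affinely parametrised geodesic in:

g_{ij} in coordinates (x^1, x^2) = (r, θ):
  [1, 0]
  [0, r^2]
Geodesic equation: d^2x^k/dλ^2 + Γ^k_{ij} (dx^i/dλ)(dx^j/dλ) = 0.
Non-zero Christoffel symbols:
Γ^r_{θ θ} = -r
Γ^θ_{r θ} = 1/r
Substituting (the symmetric pair Γ^k_{ij}, Γ^k_{ji} combines into a factor 2):
d^2r/dλ^2 - r (dθ/dλ)^2 = 0
d^2θ/dλ^2 + (2/r) (dr/dλ)(dθ/dλ) = 0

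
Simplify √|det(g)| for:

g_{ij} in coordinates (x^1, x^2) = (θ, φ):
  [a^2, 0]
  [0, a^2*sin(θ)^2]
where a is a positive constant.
det(g) = a^4*sin(θ)^2
√|det(g)| = a^2*sin(θ) (taking 0 < θ < π so that |sin(θ)| = sin(θ))
Volume element: dV = a^2*sin(θ) dθ dφ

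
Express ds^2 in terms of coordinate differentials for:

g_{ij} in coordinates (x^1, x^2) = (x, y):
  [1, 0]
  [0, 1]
ds^2 = g_{ij} dx^i dx^j; only the non-zero components contribute.
ds^2 = dx^2 + dy^2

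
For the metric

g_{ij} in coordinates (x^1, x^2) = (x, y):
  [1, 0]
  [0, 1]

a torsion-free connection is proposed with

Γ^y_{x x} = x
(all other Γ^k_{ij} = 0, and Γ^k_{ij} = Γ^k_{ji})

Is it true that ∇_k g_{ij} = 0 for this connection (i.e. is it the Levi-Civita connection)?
Using ∇_k g_{ij} = ∂_k g_{ij} - Γ^m_{ki} g_{mj} - Γ^m_{kj} g_{im}:
∇_x g_{xy} = (0) - (x) - (0) = -x ≠ 0
So the connection is not metric compatible (it is not the Levi-Civita connection).
No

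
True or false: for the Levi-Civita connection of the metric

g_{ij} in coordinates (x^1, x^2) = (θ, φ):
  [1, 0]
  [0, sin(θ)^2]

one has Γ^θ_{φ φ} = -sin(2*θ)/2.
Γ^θ_{φ φ} = (1/2) g^{θθ} (∂_φ g_{θφ} + ∂_φ g_{θφ} - ∂_θ g_{φφ}) = (1/2)(1)((0) + (0) - (sin(2*θ))) = -sin(2*θ)/2
This equals the proposed value -sin(2*θ)/2.
True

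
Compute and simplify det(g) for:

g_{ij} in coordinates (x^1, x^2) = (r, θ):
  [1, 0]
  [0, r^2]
For a 2×2 metric: det(g) = g_{11}·g_{22} - g_{12}·g_{21}
= (1)·(r^2) - (0)·(0)
= r^2 - 0
det(g) = r^2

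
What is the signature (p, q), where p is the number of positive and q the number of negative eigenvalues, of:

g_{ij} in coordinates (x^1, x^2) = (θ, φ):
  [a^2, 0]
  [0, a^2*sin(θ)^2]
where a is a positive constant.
The metric is diagonal, so its eigenvalues are the diagonal entries: a^2, a^2*sin(θ)^2 (at a generic point, where coordinate-dependent entries are positive).
2 positive, 0 negative.
(2, 0) - Riemannian (positive definite)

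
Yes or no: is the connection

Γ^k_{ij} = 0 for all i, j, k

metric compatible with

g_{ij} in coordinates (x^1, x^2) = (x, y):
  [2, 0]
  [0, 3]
Using ∇_k g_{ij} = ∂_k g_{ij} - Γ^m_{ki} g_{mj} - Γ^m_{kj} g_{im}:
e.g. ∇_y g_{yy} = (0) - (0) - (0) = 0
Every component ∇_k g_{ij} vanishes: the connection is metric compatible.
Yes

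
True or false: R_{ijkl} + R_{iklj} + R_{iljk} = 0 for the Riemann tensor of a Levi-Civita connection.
This is the first (algebraic) Bianchi identity.
True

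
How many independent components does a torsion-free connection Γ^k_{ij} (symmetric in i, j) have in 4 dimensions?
Γ^k_{ij} has n choices for the upper index and n(n+1)/2 independent symmetric lower index pairs.
Total = 4 × 4×5/2 = 4 × 10 = 40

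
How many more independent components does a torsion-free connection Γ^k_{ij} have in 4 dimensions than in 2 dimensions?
Independent components in n dimensions: n × n(n+1)/2 = n^2(n+1)/2.
4D: 4 × 10 = 40
2D: 2 × 3 = 6
Difference = 40 - 6 = 34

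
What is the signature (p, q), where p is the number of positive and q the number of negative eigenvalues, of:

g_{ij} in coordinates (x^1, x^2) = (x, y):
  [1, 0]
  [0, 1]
The metric is diagonal, so its eigenvalues are the diagonal entries: 1, 1 (at a generic point, where coordinate-dependent entries are positive).
2 positive, 0 negative.
(2, 0) - Riemannian (positive definite)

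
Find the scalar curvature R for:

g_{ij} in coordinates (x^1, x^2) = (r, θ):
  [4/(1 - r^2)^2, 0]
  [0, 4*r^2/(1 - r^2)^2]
Non-zero Christoffel symbols (Γ^k_{ij} = Γ^k_{ji}):
Γ^r_{r r} = 2*r/(1 - r^2)
Γ^r_{θ θ} = (r^3 + r)/(r^2 - 1)
Γ^θ_{r θ} = (-r^2 - 1)/(r^3 - r)
Ricci tensor (R_{ij} = R^k_{ikj}): R_{rr} = -4/(r^2 - 1)^2, R_{rθ} = 0, R_{θθ} = -4*r^2/(r^2 - 1)^2
Inverse metric: g^{rr} = (1 - r^2)^2/4, g^{θθ} = (1 - r^2)^2/(4*r^2)
R = g^{ij} R_{ij} = ((1 - r^2)^2/4)(-4/(r^2 - 1)^2) + ((1 - r^2)^2/(4*r^2))(-4*r^2/(r^2 - 1)^2) = -2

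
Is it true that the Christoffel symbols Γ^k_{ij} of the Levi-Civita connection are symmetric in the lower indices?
The Levi-Civita connection is torsion-free, which is exactly Γ^k_{ij} = Γ^k_{ji}.
Yes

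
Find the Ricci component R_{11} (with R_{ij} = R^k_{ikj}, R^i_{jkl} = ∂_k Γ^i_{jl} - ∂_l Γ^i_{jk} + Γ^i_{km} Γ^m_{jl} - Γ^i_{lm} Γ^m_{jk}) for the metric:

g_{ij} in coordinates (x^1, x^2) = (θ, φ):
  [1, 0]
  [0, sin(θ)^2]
Non-zero Christoffel symbols (Γ^k_{ij} = Γ^k_{ji}):
Γ^θ_{φ φ} = -sin(2*θ)/2
Γ^φ_{θ φ} = 1/tan(θ)
R^θ_{θ θ θ} = 0 (a repeated index in an antisymmetric pair)
R^φ_{θ φ θ} = ∂_φ Γ^φ_{θ θ} - ∂_θ Γ^φ_{θ φ} + Γ^φ_{φ m} Γ^m_{θ θ} - Γ^φ_{θ m} Γ^m_{θ φ}
  = (0) - (-1/sin(θ)^2) + (0) - (1/tan(θ)^2) = 1
R_{θθ} = R^θ_{θ θ θ} + R^φ_{θ φ θ} = (0) + (1) = 1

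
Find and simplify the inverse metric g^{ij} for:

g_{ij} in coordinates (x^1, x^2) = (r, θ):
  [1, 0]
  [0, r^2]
The metric is diagonal, so g^{ij} is diagonal with entries 1/g_{ii}: diag(1, 1/(r^2)).
g^{ij}:
  [1, 0]
  [0, 1/r^2]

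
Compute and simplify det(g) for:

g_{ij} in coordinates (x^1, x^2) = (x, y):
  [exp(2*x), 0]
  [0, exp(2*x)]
For a 2×2 metric: det(g) = g_{11}·g_{22} - g_{12}·g_{21}
= (exp(2*x))·(exp(2*x)) - (0)·(0)
= exp(4*x) - 0
det(g) = exp(4*x)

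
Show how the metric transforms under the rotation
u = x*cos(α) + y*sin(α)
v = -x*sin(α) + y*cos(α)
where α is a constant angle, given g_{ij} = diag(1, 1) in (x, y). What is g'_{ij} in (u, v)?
Invert the transformation: x = u*cos(α) - v*sin(α), y = u*sin(α) + v*cos(α)
g'_{ij} = (∂x^k/∂x'^i)(∂x^l/∂x'^j) g_{kl}; with g_{kl} = δ_{kl} this is Σ_k (∂x^k/∂x'^i)(∂x^k/∂x'^j).
Jacobian: ∂x/∂u = cos(α), ∂x/∂v = -sin(α), ∂y/∂u = sin(α), ∂y/∂v = cos(α)
g'_{uu} = (cos(α))(cos(α)) + (sin(α))(sin(α)) = 1
g'_{uv} = (cos(α))(-sin(α)) + (sin(α))(cos(α)) = 0
g'_{vv} = (-sin(α))(-sin(α)) + (cos(α))(cos(α)) = 1
g'_{ij} = diag(1, 1)
The Euclidean metric is invariant under rotations.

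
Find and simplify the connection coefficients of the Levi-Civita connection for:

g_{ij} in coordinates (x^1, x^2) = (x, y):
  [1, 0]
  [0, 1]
Using Γ^k_{ij} = (1/2) g^{km} (∂_i g_{mj} + ∂_j g_{mi} - ∂_m g_{ij}); the metric is diagonal, so only the m = k term contributes.
Every metric component is constant, so all ∂_m g_{ij} = 0 and every Christoffel symbol vanishes.
All Christoffel symbols are zero.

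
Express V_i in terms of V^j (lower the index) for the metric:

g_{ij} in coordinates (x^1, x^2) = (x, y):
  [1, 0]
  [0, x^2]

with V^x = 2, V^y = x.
V_i = g_{ij} V^j:
V_x = (1)(2) + (0)(x) = 2
V_y = (0)(2) + (x^2)(x) = x^3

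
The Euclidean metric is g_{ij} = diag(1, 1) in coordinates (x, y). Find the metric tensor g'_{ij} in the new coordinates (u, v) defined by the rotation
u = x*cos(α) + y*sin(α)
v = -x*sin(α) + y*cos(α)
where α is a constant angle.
Invert the transformation: x = u*cos(α) - v*sin(α), y = u*sin(α) + v*cos(α)
g'_{ij} = (∂x^k/∂x'^i)(∂x^l/∂x'^j) g_{kl}; with g_{kl} = δ_{kl} this is Σ_k (∂x^k/∂x'^i)(∂x^k/∂x'^j).
Jacobian: ∂x/∂u = cos(α), ∂x/∂v = -sin(α), ∂y/∂u = sin(α), ∂y/∂v = cos(α)
g'_{uu} = (cos(α))(cos(α)) + (sin(α))(sin(α)) = 1
g'_{uv} = (cos(α))(-sin(α)) + (sin(α))(cos(α)) = 0
g'_{vv} = (-sin(α))(-sin(α)) + (cos(α))(cos(α)) = 1
g'_{ij} = diag(1, 1)
The Euclidean metric is invariant under rotations.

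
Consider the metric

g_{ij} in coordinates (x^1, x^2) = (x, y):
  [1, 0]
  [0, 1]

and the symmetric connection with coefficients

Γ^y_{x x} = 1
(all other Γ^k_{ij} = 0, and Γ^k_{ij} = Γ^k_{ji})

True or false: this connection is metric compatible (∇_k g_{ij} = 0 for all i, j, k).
Using ∇_k g_{ij} = ∂_k g_{ij} - Γ^m_{ki} g_{mj} - Γ^m_{kj} g_{im}:
∇_x g_{xy} = (0) - (1) - (0) = -1 ≠ 0
So the connection is not metric compatible (it is not the Levi-Civita connection).
False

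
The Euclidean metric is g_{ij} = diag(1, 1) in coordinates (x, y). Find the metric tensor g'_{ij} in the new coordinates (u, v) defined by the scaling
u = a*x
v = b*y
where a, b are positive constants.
Invert the transformation: x = u/a, y = v/b
g'_{ij} = (∂x^k/∂x'^i)(∂x^l/∂x'^j) g_{kl}; with g_{kl} = δ_{kl} this is Σ_k (∂x^k/∂x'^i)(∂x^k/∂x'^j).
Jacobian: ∂x/∂u = 1/a, ∂x/∂v = 0, ∂y/∂u = 0, ∂y/∂v = 1/b
g'_{uu} = (1/a)(1/a) + (0)(0) = 1/a^2
g'_{uv} = (1/a)(0) + (0)(1/b) = 0
g'_{vv} = (0)(0) + (1/b)(1/b) = 1/b^2
g'_{ij} = diag(1/a^2, 1/b^2)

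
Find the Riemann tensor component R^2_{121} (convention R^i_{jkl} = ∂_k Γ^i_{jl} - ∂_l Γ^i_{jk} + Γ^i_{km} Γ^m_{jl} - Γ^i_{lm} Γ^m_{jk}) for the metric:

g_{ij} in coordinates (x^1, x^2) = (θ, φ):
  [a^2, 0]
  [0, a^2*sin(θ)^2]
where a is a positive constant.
Non-zero Christoffel symbols (Γ^k_{ij} = Γ^k_{ji}):
Γ^θ_{φ φ} = -sin(2*θ)/2
Γ^φ_{θ φ} = 1/tan(θ)
R^φ_{θ φ θ} = ∂_φ Γ^φ_{θ θ} - ∂_θ Γ^φ_{θ φ} + Γ^φ_{φ m} Γ^m_{θ θ} - Γ^φ_{θ m} Γ^m_{θ φ}
  = (0) - (-1/sin(θ)^2) + (0) - (1/tan(θ)^2) = 1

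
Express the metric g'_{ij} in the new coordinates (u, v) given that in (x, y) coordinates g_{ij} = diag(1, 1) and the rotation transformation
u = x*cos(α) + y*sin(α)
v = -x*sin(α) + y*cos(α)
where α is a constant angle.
Invert the transformation: x = u*cos(α) - v*sin(α), y = u*sin(α) + v*cos(α)
g'_{ij} = (∂x^k/∂x'^i)(∂x^l/∂x'^j) g_{kl}; with g_{kl} = δ_{kl} this is Σ_k (∂x^k/∂x'^i)(∂x^k/∂x'^j).
Jacobian: ∂x/∂u = cos(α), ∂x/∂v = -sin(α), ∂y/∂u = sin(α), ∂y/∂v = cos(α)
g'_{uu} = (cos(α))(cos(α)) + (sin(α))(sin(α)) = 1
g'_{uv} = (cos(α))(-sin(α)) + (sin(α))(cos(α)) = 0
g'_{vv} = (-sin(α))(-sin(α)) + (cos(α))(cos(α)) = 1
g'_{ij} = diag(1, 1)
The Euclidean metric is invariant under rotations.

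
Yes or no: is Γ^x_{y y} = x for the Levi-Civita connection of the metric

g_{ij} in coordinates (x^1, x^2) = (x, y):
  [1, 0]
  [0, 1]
Γ^x_{y y} = (1/2) g^{xx} (∂_y g_{xy} + ∂_y g_{xy} - ∂_x g_{yy}) = (1/2)(1)((0) + (0) - (0)) = 0
This differs from the proposed value x.
No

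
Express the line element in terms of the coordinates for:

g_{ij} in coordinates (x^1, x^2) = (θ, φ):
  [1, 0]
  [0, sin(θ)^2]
ds^2 = g_{ij} dx^i dx^j; only the non-zero components contribute.
ds^2 = dθ^2 + sin(θ)^2 dφ^2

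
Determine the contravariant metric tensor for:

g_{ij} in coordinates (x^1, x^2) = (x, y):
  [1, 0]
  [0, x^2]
The metric is diagonal, so g^{ij} is diagonal with entries 1/g_{ii}: diag(1, 1/(x^2)).
g^{ij}:
  [1, 0]
  [0, 1/x^2]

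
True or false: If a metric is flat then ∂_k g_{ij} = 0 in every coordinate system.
Flatness means R^i_{jkl} = 0; the components can still vary, e.g. the flat plane in polar coordinates has g_{θθ} = r^2.
False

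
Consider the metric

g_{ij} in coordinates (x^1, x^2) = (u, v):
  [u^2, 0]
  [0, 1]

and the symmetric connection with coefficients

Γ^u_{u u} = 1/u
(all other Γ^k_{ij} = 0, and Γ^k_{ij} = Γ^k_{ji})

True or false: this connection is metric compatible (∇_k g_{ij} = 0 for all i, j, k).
Using ∇_k g_{ij} = ∂_k g_{ij} - Γ^m_{ki} g_{mj} - Γ^m_{kj} g_{im}:
e.g. ∇_u g_{uu} = (2*u) - (u) - (u) = 0
Every component ∇_k g_{ij} vanishes: the connection is metric compatible.
True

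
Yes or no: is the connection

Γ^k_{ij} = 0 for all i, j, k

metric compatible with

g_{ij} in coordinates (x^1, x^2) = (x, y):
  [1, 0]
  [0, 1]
Using ∇_k g_{ij} = ∂_k g_{ij} - Γ^m_{ki} g_{mj} - Γ^m_{kj} g_{im}:
e.g. ∇_x g_{xy} = (0) - (0) - (0) = 0
Every component ∇_k g_{ij} vanishes: the connection is metric compatible.
Yes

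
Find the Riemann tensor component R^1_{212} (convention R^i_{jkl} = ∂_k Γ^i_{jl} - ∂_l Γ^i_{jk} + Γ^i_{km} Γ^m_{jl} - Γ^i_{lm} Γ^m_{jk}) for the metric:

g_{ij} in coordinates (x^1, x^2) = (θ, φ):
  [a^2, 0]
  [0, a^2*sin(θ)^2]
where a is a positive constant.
Non-zero Christoffel symbols (Γ^k_{ij} = Γ^k_{ji}):
Γ^θ_{φ φ} = -sin(2*θ)/2
Γ^φ_{θ φ} = 1/tan(θ)
R^θ_{φ θ φ} = ∂_θ Γ^θ_{φ φ} - ∂_φ Γ^θ_{φ θ} + Γ^θ_{θ m} Γ^m_{φ φ} - Γ^θ_{φ m} Γ^m_{φ θ}
  = (-cos(2*θ)) - (0) + (0) - (-cos(θ)^2) = sin(θ)^2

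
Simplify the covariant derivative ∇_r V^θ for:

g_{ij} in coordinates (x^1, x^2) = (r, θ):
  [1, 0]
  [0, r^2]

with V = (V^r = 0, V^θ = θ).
Non-zero Christoffel symbols:
Γ^r_{θ θ} = -r
Γ^θ_{r θ} = 1/r
∇_r V^θ = ∂_r V^θ + Γ^θ_{r j} V^j
  = (0) + (0)(0) + (1/r)(θ)
  = θ/r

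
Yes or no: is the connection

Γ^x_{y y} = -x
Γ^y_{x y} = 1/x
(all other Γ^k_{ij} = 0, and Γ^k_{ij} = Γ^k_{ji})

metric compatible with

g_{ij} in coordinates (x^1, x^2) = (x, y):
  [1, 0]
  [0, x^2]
Using ∇_k g_{ij} = ∂_k g_{ij} - Γ^m_{ki} g_{mj} - Γ^m_{kj} g_{im}:
e.g. ∇_x g_{yy} = (2*x) - (x) - (x) = 0
Every component ∇_k g_{ij} vanishes: the connection is metric compatible.
Yes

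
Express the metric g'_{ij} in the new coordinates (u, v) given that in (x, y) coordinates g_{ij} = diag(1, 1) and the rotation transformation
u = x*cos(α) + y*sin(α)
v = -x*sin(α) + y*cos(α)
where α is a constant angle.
Invert the transformation: x = u*cos(α) - v*sin(α), y = u*sin(α) + v*cos(α)
g'_{ij} = (∂x^k/∂x'^i)(∂x^l/∂x'^j) g_{kl}; with g_{kl} = δ_{kl} this is Σ_k (∂x^k/∂x'^i)(∂x^k/∂x'^j).
Jacobian: ∂x/∂u = cos(α), ∂x/∂v = -sin(α), ∂y/∂u = sin(α), ∂y/∂v = cos(α)
g'_{uu} = (cos(α))(cos(α)) + (sin(α))(sin(α)) = 1
g'_{uv} = (cos(α))(-sin(α)) + (sin(α))(cos(α)) = 0
g'_{vv} = (-sin(α))(-sin(α)) + (cos(α))(cos(α)) = 1
g'_{ij} = diag(1, 1)
The Euclidean metric is invariant under rotations.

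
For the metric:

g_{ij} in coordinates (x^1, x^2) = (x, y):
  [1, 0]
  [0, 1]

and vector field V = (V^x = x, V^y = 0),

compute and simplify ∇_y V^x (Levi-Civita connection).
All Christoffel symbols are zero.
∇_y V^x = ∂_y V^x + Γ^x_{y j} V^j
  = (0) + (0)(x) + (0)(0)
  = 0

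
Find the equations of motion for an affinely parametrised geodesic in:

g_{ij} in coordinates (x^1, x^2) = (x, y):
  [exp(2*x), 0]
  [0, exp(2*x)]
Geodesic equation: d^2x^k/dλ^2 + Γ^k_{ij} (dx^i/dλ)(dx^j/dλ) = 0.
Non-zero Christoffel symbols:
Γ^x_{x x} = 1
Γ^x_{y y} = -1
Γ^y_{x y} = 1
Substituting (the symmetric pair Γ^k_{ij}, Γ^k_{ji} combines into a factor 2):
d^2x/dλ^2 + (dx/dλ)^2 - (dy/dλ)^2 = 0
d^2y/dλ^2 + 2 (dx/dλ)(dy/dλ) = 0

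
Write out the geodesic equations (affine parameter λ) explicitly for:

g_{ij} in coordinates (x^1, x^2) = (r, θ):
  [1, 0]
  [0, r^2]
Geodesic equation: d^2x^k/dλ^2 + Γ^k_{ij} (dx^i/dλ)(dx^j/dλ) = 0.
Non-zero Christoffel symbols:
Γ^r_{θ θ} = -r
Γ^θ_{r θ} = 1/r
Substituting (the symmetric pair Γ^k_{ij}, Γ^k_{ji} combines into a factor 2):
d^2r/dλ^2 - r (dθ/dλ)^2 = 0
d^2θ/dλ^2 + (2/r) (dr/dλ)(dθ/dλ) = 0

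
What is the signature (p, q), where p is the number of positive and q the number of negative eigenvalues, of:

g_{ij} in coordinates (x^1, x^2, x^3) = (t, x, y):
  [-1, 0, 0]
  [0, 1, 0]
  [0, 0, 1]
The metric is diagonal, so its eigenvalues are the diagonal entries: -1, 1, 1 (at a generic point, where coordinate-dependent entries are positive).
2 positive, 1 negative.
(2, 1) - Lorentzian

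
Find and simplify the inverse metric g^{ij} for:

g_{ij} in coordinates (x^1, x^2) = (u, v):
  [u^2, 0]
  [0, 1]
The metric is diagonal, so g^{ij} is diagonal with entries 1/g_{ii}: diag(1/(u^2), 1).
g^{ij}:
  [1/u^2, 0]
  [0, 1]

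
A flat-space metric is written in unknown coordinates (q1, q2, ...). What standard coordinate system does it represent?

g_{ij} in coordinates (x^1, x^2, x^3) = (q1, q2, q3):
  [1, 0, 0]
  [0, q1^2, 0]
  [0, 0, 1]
The line element ds^2 = dq1^2 + q1^2 dq2^2 + dq3^2 is dr^2 + r^2 dθ^2 + dz^2 with q1 = r, q2 = θ, q3 = z.
cylindrical coordinates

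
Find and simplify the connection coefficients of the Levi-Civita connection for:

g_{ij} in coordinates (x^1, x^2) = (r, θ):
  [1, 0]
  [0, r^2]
Using Γ^k_{ij} = (1/2) g^{km} (∂_i g_{mj} + ∂_j g_{mi} - ∂_m g_{ij}); the metric is diagonal, so only the m = k term contributes.
Non-zero symbols (using the symmetry Γ^k_{ij} = Γ^k_{ji}):
Γ^r_{θ θ} = (1/2) g^{rr} (∂_θ g_{rθ} + ∂_θ g_{rθ} - ∂_r g_{θθ}) = (1/2)(1)((0) + (0) - (2*r)) = -r
Γ^θ_{r θ} = (1/2) g^{θθ} (∂_r g_{θθ} + ∂_θ g_{θr} - ∂_θ g_{rθ}) = (1/2)(1/r^2)((2*r) + (0) - (0)) = 1/r
All other Christoffel symbols are zero.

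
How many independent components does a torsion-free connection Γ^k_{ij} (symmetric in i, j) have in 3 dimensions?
Γ^k_{ij} has n choices for the upper index and n(n+1)/2 independent symmetric lower index pairs.
Total = 3 × 3×4/2 = 3 × 6 = 18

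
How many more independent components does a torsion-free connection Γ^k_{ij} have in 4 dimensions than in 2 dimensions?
Independent components in n dimensions: n × n(n+1)/2 = n^2(n+1)/2.
4D: 4 × 10 = 40
2D: 2 × 3 = 6
Difference = 40 - 6 = 34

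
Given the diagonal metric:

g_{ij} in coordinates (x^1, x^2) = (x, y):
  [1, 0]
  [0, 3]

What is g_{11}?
With x^1 = x, x^2 = y, g_{11} = g_{xx} is the row-1, column-1 entry of the matrix.
g_{11} = 1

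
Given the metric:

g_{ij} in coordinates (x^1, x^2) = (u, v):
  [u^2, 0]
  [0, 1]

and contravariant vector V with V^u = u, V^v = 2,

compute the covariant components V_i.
V_i = g_{ij} V^j:
V_u = (u^2)(u) + (0)(2) = u^3
V_v = (0)(u) + (1)(2) = 2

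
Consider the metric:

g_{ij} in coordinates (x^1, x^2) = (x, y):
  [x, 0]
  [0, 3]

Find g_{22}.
With x^1 = x, x^2 = y, g_{22} = g_{yy} is the row-2, column-2 entry of the matrix.
g_{22} = 3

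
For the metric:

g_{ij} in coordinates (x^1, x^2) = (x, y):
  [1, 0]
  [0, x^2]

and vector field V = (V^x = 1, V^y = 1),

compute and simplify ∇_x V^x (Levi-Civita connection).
Non-zero Christoffel symbols:
Γ^x_{y y} = -x
Γ^y_{x y} = 1/x
∇_x V^x = ∂_x V^x + Γ^x_{x j} V^j
  = (0) + (0)(1) + (0)(1)
  = 0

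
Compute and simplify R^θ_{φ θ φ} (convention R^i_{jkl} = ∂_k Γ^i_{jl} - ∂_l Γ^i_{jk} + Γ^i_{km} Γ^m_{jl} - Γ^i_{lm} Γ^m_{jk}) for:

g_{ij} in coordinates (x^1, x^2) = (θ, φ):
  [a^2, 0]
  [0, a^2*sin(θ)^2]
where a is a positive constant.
Non-zero Christoffel symbols (Γ^k_{ij} = Γ^k_{ji}):
Γ^θ_{φ φ} = -sin(2*θ)/2
Γ^φ_{θ φ} = 1/tan(θ)
R^θ_{φ θ φ} = ∂_θ Γ^θ_{φ φ} - ∂_φ Γ^θ_{φ θ} + Γ^θ_{θ m} Γ^m_{φ φ} - Γ^θ_{φ m} Γ^m_{φ θ}
  = (-cos(2*θ)) - (0) + (0) - (-cos(θ)^2) = sin(θ)^2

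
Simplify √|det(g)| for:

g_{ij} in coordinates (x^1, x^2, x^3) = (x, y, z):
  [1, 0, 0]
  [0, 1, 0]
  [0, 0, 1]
det(g) = 1
√|det(g)| = 1
Volume element: dV = 1 dx dy dz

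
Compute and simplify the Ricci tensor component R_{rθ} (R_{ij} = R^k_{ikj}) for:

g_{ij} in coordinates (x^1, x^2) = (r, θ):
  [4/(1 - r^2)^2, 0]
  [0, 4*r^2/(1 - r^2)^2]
Non-zero Christoffel symbols (Γ^k_{ij} = Γ^k_{ji}):
Γ^r_{r r} = 2*r/(1 - r^2)
Γ^r_{θ θ} = (r^3 + r)/(r^2 - 1)
Γ^θ_{r θ} = (-r^2 - 1)/(r^3 - r)
R^r_{r r θ} = 0 (a repeated index in an antisymmetric pair)
R^θ_{r θ θ} = 0 (a repeated index in an antisymmetric pair)
R_{rθ} = R^r_{r r θ} + R^θ_{r θ θ} = (0) + (0) = 0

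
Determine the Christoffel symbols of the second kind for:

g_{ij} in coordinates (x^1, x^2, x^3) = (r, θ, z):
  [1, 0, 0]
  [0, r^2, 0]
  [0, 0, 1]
Using Γ^k_{ij} = (1/2) g^{km} (∂_i g_{mj} + ∂_j g_{mi} - ∂_m g_{ij}); the metric is diagonal, so only the m = k term contributes.
Non-zero symbols (using the symmetry Γ^k_{ij} = Γ^k_{ji}):
Γ^r_{θ θ} = (1/2) g^{rr} (∂_θ g_{rθ} + ∂_θ g_{rθ} - ∂_r g_{θθ}) = (1/2)(1)((0) + (0) - (2*r)) = -r
Γ^θ_{r θ} = (1/2) g^{θθ} (∂_r g_{θθ} + ∂_θ g_{θr} - ∂_θ g_{rθ}) = (1/2)(1/r^2)((2*r) + (0) - (0)) = 1/r
All other Christoffel symbols are zero.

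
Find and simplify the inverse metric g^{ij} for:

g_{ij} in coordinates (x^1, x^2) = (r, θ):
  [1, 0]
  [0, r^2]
The metric is diagonal, so g^{ij} is diagonal with entries 1/g_{ii}: diag(1, 1/(r^2)).
g^{ij}:
  [1, 0]
  [0, 1/r^2]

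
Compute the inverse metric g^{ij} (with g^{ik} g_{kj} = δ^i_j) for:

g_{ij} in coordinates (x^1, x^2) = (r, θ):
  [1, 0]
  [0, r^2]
The metric is diagonal, so g^{ij} is diagonal with entries 1/g_{ii}: diag(1, 1/(r^2)).
g^{ij}:
  [1, 0]
  [0, 1/r^2]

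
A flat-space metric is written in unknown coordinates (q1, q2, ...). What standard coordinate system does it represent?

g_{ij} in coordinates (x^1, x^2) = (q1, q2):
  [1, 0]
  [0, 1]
All components are constant and the metric is the identity, i.e. orthonormal rectilinear coordinates.
Cartesian (2D) coordinates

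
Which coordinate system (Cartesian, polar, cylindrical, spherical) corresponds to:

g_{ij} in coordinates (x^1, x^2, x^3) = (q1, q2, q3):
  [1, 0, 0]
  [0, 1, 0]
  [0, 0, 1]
All components are constant and the metric is the identity, i.e. orthonormal rectilinear coordinates.
Cartesian (3D) coordinates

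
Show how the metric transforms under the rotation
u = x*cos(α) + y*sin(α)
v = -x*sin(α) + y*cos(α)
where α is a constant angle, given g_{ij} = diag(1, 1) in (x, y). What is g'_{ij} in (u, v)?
Invert the transformation: x = u*cos(α) - v*sin(α), y = u*sin(α) + v*cos(α)
g'_{ij} = (∂x^k/∂x'^i)(∂x^l/∂x'^j) g_{kl}; with g_{kl} = δ_{kl} this is Σ_k (∂x^k/∂x'^i)(∂x^k/∂x'^j).
Jacobian: ∂x/∂u = cos(α), ∂x/∂v = -sin(α), ∂y/∂u = sin(α), ∂y/∂v = cos(α)
g'_{uu} = (cos(α))(cos(α)) + (sin(α))(sin(α)) = 1
g'_{uv} = (cos(α))(-sin(α)) + (sin(α))(cos(α)) = 0
g'_{vv} = (-sin(α))(-sin(α)) + (cos(α))(cos(α)) = 1
g'_{ij} = diag(1, 1)
The Euclidean metric is invariant under rotations.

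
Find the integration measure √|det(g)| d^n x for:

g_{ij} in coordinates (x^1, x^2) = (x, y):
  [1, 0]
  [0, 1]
det(g) = 1
√|det(g)| = 1
Volume element: dV = 1 dx dy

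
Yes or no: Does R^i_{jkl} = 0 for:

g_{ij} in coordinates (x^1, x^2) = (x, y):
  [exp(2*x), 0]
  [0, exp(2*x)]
Non-zero Christoffel symbols:
Γ^x_{x x} = 1
Γ^x_{y y} = -1
Γ^y_{x y} = 1
Ricci tensor: R_{xx} = 0, R_{xy} = 0, R_{yy} = 0
All R_{ij} vanish; in 2 dimensions the Riemann tensor is fully determined by the Ricci tensor, so R^i_{jkl} = 0: the metric is flat (curvilinear coordinates on flat space).
Yes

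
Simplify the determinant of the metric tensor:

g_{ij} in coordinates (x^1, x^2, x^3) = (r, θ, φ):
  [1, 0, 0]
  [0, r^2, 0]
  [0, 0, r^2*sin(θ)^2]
Diagonal metric: det(g) = g_{11}·g_{22}·g_{33}
= (1)·(r^2)·(r^2*sin(θ)^2)
det(g) = r^4*sin(θ)^2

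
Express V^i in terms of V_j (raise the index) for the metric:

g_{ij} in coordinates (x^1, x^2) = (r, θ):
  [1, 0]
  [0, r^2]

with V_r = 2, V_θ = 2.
Inverse metric (diagonal): g^{rr} = 1, g^{θθ} = 1/r^2
V^i = g^{ij} V_j:
V^r = (1)(2) + (0)(2) = 2
V^θ = (0)(2) + (1/r^2)(2) = 2/r^2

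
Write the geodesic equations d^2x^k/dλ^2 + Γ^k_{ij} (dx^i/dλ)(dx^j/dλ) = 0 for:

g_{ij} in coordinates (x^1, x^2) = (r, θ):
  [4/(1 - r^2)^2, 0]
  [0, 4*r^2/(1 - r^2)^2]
Geodesic equation: d^2x^k/dλ^2 + Γ^k_{ij} (dx^i/dλ)(dx^j/dλ) = 0.
Non-zero Christoffel symbols:
Γ^r_{r r} = 2*r/(1 - r^2)
Γ^r_{θ θ} = (r^3 + r)/(r^2 - 1)
Γ^θ_{r θ} = (-r^2 - 1)/(r^3 - r)
Substituting (the symmetric pair Γ^k_{ij}, Γ^k_{ji} combines into a factor 2):
d^2r/dλ^2 + (2*r/(1 - r^2)) (dr/dλ)^2 + ((r^3 + r)/(r^2 - 1)) (dθ/dλ)^2 = 0
d^2θ/dλ^2 + ((-2*r^2 - 2)/(r^3 - r)) (dr/dλ)(dθ/dλ) = 0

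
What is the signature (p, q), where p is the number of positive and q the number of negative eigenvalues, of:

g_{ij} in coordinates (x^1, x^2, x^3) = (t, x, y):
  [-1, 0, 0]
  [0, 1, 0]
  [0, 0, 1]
The metric is diagonal, so its eigenvalues are the diagonal entries: -1, 1, 1 (at a generic point, where coordinate-dependent entries are positive).
2 positive, 1 negative.
(2, 1) - Lorentzian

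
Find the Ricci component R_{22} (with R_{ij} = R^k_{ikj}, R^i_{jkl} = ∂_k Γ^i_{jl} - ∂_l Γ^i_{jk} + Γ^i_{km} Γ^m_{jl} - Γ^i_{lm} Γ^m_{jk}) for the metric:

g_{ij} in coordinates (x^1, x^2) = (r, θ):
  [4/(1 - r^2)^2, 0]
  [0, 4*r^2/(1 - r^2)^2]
Non-zero Christoffel symbols (Γ^k_{ij} = Γ^k_{ji}):
Γ^r_{r r} = 2*r/(1 - r^2)
Γ^r_{θ θ} = (r^3 + r)/(r^2 - 1)
Γ^θ_{r θ} = (-r^2 - 1)/(r^3 - r)
R^r_{θ r θ} = ∂_r Γ^r_{θ θ} - ∂_θ Γ^r_{θ r} + Γ^r_{r m} Γ^m_{θ θ} - Γ^r_{θ m} Γ^m_{θ r}
  = ((r^4 - 4*r^2 - 1)/(r^2 - 1)^2) - (0) + (-2*r^2*(r^2 + 1)/(r^2 - 1)^2) - (-(r^2 + 1)^2/(r^2 - 1)^2) = -4*r^2/(r^2 - 1)^2
R^θ_{θ θ θ} = 0 (a repeated index in an antisymmetric pair)
R_{θθ} = R^r_{θ r θ} + R^θ_{θ θ θ} = (-4*r^2/(r^2 - 1)^2) + (0) = -4*r^2/(r^2 - 1)^2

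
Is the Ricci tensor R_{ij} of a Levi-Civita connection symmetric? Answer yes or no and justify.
R_{ij} = R^k_{ikj}; the pair symmetry R_{kilj} = R_{ljki} gives R_{ij} = R_{ji}.
Yes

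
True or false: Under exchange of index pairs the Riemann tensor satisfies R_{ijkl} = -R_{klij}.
The pair-exchange symmetry has a plus sign: R_{ijkl} = +R_{klij}.
False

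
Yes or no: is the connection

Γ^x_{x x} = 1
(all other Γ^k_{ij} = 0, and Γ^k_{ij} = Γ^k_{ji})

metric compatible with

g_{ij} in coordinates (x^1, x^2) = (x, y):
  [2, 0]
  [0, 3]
Using ∇_k g_{ij} = ∂_k g_{ij} - Γ^m_{ki} g_{mj} - Γ^m_{kj} g_{im}:
∇_x g_{xx} = (0) - (2) - (2) = -4 ≠ 0
So the connection is not metric compatible (it is not the Levi-Civita connection).
No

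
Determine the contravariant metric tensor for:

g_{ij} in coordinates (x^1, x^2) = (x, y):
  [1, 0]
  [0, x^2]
The metric is diagonal, so g^{ij} is diagonal with entries 1/g_{ii}: diag(1, 1/(x^2)).
g^{ij}:
  [1, 0]
  [0, 1/x^2]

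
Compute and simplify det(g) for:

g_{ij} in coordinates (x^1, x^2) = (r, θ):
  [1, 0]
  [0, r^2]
For a 2×2 metric: det(g) = g_{11}·g_{22} - g_{12}·g_{21}
= (1)·(r^2) - (0)·(0)
= r^2 - 0
det(g) = r^2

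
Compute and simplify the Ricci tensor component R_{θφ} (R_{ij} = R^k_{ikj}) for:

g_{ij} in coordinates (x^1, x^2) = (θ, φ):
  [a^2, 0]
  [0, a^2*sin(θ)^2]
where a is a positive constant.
Non-zero Christoffel symbols (Γ^k_{ij} = Γ^k_{ji}):
Γ^θ_{φ φ} = -sin(2*θ)/2
Γ^φ_{θ φ} = 1/tan(θ)
R^θ_{θ θ φ} = 0 (a repeated index in an antisymmetric pair)
R^φ_{θ φ φ} = 0 (a repeated index in an antisymmetric pair)
R_{θφ} = R^θ_{θ θ φ} + R^φ_{θ φ φ} = (0) + (0) = 0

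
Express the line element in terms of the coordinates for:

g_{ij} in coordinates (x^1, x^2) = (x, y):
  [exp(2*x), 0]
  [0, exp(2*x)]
ds^2 = g_{ij} dx^i dx^j; only the non-zero components contribute.
ds^2 = exp(2*x) dx^2 + exp(2*x) dy^2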